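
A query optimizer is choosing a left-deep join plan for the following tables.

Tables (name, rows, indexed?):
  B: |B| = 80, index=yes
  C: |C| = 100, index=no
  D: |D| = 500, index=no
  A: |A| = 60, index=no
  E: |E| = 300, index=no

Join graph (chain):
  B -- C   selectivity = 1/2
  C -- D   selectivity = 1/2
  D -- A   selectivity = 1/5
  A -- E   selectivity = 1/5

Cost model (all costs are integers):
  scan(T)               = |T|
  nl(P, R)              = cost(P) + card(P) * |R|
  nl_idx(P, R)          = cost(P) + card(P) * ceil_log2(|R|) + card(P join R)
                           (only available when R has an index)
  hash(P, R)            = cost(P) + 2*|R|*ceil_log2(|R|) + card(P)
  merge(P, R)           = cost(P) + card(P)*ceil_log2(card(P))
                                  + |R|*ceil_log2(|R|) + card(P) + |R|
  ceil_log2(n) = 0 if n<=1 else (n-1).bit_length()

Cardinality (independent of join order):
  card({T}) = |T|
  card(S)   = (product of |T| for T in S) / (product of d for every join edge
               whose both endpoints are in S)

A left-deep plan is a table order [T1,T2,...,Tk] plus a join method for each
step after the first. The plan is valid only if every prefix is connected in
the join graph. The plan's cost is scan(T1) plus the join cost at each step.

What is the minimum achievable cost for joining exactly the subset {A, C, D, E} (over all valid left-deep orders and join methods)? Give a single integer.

314520

Selinger DP over subsets of {A,C,D,E}:
  {C}: scan cost=100, card=100
  {D}: scan cost=500, card=500
  {A}: scan cost=60, card=60
  {E}: scan cost=300, card=300
  {CD}: card=25000; try (C,hash)→2400, (D,merge)→5900, (C,merge)→6300, (D,hash)→9200, (D,nl)→50100, (C,nl)→50500; best=2400 via (C,hash)
  {AD}: card=6000; try (A,hash)→1720, (D,merge)→5480, (A,merge)→5920, (D,hash)→9120, (D,nl)→30060, (A,nl)→30500; best=1720 via (A,hash)
  {AE}: card=3600; try (A,hash)→1320, (E,merge)→3480, (A,merge)→3720, (E,hash)→5520, (E,nl)→18060, (A,nl)→18300; best=1320 via (A,hash)
  {ACD}: card=300000; try (C,hash)→9120, (A,hash)→28120, (C,merge)→86520, (A,merge)→402820, (C,nl)→601720, (A,nl)→1502400; best=9120 via (C,hash)
  {ADE}: card=360000; try (E,hash)→13120, (D,hash)→13920, (D,merge)→53120, (E,merge)→88720, (D,nl)→1801320, (E,nl)→1801720; best=13120 via (E,hash)
  {ACDE}: card=18000000; try (E,hash)→314520, (C,hash)→374520, (E,merge)→6012120, (C,merge)→7213920, (C,nl)→36013120, (E,nl)→90009120; best=314520 via (E,hash)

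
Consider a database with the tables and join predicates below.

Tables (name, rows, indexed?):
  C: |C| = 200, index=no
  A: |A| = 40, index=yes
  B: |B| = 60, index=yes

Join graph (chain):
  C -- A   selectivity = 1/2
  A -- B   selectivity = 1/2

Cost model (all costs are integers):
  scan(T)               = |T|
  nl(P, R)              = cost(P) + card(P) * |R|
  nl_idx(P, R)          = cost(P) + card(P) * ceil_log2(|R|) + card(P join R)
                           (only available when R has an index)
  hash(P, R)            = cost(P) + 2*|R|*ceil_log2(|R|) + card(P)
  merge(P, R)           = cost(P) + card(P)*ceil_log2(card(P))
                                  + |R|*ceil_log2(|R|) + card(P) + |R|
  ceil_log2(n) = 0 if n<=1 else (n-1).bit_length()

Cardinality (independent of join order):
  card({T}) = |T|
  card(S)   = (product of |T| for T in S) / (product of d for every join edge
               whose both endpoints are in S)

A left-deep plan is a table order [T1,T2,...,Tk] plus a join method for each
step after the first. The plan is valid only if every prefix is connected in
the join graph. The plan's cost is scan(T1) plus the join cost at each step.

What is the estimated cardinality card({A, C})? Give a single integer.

Tables in S: A(40), C(200)
Edges inside S: C-A(d=2)
numerator = 40 * 200 = 8000
denominator = 2 = 2
card(S) = 8000 / 2 = 4000

4000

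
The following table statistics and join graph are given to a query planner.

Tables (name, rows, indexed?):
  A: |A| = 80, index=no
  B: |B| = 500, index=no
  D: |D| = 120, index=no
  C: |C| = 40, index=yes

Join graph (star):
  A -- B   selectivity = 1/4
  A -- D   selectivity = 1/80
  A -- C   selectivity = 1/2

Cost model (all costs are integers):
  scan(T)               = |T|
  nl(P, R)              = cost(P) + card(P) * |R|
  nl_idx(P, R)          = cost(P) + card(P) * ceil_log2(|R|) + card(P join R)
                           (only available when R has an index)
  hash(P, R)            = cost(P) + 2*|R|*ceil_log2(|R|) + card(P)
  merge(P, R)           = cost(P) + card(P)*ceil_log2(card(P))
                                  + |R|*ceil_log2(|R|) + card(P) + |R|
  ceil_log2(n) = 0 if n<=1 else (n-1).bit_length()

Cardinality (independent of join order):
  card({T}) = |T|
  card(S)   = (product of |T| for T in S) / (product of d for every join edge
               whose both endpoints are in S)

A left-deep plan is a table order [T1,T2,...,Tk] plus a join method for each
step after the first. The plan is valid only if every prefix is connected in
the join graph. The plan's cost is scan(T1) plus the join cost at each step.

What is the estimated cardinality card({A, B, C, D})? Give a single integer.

Tables in S: A(80), B(500), C(40), D(120)
Edges inside S: A-B(d=4), A-D(d=80), A-C(d=2)
numerator = 80 * 500 * 40 * 120 = 192000000
denominator = 4 * 80 * 2 = 640
card(S) = 192000000 / 640 = 300000

300000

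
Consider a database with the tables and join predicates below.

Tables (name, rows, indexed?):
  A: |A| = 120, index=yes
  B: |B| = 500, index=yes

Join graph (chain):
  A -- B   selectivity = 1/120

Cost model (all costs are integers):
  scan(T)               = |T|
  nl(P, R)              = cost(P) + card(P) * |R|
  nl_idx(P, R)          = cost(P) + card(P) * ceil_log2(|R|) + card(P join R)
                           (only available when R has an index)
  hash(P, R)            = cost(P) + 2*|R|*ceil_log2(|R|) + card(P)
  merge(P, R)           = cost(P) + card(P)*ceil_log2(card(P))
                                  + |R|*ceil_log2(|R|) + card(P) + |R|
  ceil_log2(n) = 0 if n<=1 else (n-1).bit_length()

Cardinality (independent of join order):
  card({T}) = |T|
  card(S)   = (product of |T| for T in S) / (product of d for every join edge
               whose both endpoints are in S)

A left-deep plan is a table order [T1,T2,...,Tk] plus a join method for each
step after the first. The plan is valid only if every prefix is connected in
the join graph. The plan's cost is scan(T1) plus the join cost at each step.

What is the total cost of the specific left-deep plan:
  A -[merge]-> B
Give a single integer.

6080

step 1: scan A: cost=120, card=120
step 2: join B via merge
    card(P join B) = 120*500/(120) = 500
    cost = 120 + 120*7 + 500*9 + 120 + 500 = 6080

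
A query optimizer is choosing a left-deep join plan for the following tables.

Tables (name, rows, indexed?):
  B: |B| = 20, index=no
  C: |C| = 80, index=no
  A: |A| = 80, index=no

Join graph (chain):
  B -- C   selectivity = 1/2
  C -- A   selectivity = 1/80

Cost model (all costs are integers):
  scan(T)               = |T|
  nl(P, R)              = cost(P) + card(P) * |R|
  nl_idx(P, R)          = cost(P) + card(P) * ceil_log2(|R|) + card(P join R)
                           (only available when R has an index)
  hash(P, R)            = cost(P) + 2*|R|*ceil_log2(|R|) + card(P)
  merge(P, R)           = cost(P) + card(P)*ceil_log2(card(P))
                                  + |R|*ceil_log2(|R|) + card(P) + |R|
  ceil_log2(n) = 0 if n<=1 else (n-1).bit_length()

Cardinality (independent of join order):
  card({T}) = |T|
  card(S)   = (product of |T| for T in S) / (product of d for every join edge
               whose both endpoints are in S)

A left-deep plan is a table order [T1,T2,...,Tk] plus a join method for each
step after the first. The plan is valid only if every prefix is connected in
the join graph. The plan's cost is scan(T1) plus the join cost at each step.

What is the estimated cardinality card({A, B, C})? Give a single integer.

800

Tables in S: A(80), B(20), C(80)
Edges inside S: B-C(d=2), C-A(d=80)
numerator = 80 * 20 * 80 = 128000
denominator = 2 * 80 = 160
card(S) = 128000 / 160 = 800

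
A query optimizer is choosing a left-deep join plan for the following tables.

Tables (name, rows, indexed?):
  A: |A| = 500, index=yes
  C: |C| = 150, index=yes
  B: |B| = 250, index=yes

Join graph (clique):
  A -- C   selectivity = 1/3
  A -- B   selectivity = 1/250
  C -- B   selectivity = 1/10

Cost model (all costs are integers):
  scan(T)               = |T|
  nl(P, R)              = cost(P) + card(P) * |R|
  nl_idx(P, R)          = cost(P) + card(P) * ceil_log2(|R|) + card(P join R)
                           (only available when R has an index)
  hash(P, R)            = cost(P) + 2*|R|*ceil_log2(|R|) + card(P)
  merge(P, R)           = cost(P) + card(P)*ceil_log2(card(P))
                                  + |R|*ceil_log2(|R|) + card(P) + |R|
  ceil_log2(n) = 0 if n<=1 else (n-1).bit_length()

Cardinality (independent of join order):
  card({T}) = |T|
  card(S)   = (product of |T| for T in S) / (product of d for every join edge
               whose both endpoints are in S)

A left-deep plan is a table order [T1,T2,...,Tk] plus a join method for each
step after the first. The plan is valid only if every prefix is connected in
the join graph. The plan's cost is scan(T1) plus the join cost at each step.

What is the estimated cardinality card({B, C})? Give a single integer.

3750

Tables in S: B(250), C(150)
Edges inside S: C-B(d=10)
numerator = 250 * 150 = 37500
denominator = 10 = 10
card(S) = 37500 / 10 = 3750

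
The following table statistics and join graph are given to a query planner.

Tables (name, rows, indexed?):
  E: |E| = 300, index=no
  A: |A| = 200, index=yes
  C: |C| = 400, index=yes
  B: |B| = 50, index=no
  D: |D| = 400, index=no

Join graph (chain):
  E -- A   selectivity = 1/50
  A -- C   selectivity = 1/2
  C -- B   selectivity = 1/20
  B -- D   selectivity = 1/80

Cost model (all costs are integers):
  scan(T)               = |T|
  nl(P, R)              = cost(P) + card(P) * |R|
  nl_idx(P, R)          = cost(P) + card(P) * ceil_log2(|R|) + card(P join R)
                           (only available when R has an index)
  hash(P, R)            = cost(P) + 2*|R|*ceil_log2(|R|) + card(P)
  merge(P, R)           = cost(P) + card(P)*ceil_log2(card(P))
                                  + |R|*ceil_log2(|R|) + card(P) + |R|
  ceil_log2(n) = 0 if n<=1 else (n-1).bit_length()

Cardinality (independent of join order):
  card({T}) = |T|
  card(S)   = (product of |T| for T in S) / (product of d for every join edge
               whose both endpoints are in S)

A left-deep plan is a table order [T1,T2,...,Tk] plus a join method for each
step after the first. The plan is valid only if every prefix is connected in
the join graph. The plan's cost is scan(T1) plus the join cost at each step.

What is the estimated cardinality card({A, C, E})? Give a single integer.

240000

Tables in S: A(200), C(400), E(300)
Edges inside S: E-A(d=50), A-C(d=2)
numerator = 200 * 400 * 300 = 24000000
denominator = 50 * 2 = 100
card(S) = 24000000 / 100 = 240000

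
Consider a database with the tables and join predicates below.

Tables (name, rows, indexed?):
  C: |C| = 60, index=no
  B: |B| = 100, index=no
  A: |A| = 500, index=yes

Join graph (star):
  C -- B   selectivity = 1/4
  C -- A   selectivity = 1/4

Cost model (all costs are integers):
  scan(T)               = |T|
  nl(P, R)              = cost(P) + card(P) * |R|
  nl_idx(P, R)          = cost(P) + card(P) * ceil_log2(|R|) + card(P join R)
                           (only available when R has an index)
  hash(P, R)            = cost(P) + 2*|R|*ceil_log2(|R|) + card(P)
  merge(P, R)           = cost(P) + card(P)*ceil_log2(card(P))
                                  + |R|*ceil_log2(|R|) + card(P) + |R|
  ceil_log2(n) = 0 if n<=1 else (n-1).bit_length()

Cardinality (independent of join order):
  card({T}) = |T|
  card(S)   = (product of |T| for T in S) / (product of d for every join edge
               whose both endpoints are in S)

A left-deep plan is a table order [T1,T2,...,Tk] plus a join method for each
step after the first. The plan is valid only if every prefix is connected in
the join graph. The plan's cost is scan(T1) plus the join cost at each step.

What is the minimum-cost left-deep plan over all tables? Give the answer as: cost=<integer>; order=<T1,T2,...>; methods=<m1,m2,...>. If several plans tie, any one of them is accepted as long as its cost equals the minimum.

Selinger DP (subsets sized 1..n):
  {C}: scan cost=60, card=60
  {B}: scan cost=100, card=100
  {A}: scan cost=500, card=500
  {BC}: card=1500; try (C,hash)→920, (B,merge)→1280, (C,merge)→1320, (B,hash)→1520, (B,nl)→6060, (C,nl)→6100; best=920 via (C,hash)
  {AC}: card=7500; try (C,hash)→1720, (A,merge)→5480, (C,merge)→5920, (A,nl_idx)→8100, (A,hash)→9120, (A,nl)→30060 …(+1); best=1720 via (C,hash)
  {ABC}: card=187500; try (B,hash)→10620, (A,hash)→11420, (A,merge)→23920, (B,merge)→107520, (A,nl_idx)→201920, (A,nl)→750920 …(+1); best=10620 via (B,hash)

cost=10620; order=A,C,B; methods=hash,hash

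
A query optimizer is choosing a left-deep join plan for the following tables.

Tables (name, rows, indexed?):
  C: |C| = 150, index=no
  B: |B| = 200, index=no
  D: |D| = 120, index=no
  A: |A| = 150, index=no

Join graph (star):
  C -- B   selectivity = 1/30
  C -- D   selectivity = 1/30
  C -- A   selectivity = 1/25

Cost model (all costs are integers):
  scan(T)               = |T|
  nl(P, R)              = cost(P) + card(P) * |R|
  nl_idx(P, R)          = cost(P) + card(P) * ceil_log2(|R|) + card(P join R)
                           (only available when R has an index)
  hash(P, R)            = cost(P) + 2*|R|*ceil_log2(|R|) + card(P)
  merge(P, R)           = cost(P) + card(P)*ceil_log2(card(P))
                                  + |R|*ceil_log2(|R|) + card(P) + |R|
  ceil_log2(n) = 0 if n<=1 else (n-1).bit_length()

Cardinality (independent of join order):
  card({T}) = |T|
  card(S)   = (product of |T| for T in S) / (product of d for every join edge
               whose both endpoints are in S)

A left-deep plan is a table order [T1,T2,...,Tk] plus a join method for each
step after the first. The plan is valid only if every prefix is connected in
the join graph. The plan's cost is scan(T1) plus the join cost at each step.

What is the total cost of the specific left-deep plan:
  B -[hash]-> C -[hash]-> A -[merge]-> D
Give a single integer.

step 1: scan B: cost=200, card=200
step 2: join C via hash
    card(P join C) = 200*150/(30) = 1000
    cost = 200 + 2*150*8 + 200 = 2800
step 3: join A via hash
    card(P join A) = 1000*150/(25) = 6000
    cost = 2800 + 2*150*8 + 1000 = 6200
step 4: join D via merge
    card(P join D) = 6000*120/(30) = 24000
    cost = 6200 + 6000*13 + 120*7 + 6000 + 120 = 91160

91160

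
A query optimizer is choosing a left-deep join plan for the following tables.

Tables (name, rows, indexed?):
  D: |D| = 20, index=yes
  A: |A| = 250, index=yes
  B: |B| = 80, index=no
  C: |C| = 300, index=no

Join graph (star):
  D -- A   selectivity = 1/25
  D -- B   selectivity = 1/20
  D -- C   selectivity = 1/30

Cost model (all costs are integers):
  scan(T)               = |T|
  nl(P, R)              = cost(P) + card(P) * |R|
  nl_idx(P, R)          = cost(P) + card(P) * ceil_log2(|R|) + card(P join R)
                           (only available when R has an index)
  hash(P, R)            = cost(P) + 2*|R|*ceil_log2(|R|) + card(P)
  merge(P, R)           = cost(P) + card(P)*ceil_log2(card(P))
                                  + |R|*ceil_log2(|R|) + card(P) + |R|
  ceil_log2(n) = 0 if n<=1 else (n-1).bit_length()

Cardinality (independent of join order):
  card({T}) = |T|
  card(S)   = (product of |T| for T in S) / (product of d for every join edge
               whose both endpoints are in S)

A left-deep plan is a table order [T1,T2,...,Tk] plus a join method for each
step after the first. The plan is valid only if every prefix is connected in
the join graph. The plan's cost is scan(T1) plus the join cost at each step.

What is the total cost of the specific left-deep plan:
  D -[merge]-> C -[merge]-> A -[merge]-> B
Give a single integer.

step 1: scan D: cost=20, card=20
step 2: join C via merge
    card(P join C) = 20*300/(30) = 200
    cost = 20 + 20*5 + 300*9 + 20 + 300 = 3140
step 3: join A via merge
    card(P join A) = 200*250/(25) = 2000
    cost = 3140 + 200*8 + 250*8 + 200 + 250 = 7190
step 4: join B via merge
    card(P join B) = 2000*80/(20) = 8000
    cost = 7190 + 2000*11 + 80*7 + 2000 + 80 = 31830

31830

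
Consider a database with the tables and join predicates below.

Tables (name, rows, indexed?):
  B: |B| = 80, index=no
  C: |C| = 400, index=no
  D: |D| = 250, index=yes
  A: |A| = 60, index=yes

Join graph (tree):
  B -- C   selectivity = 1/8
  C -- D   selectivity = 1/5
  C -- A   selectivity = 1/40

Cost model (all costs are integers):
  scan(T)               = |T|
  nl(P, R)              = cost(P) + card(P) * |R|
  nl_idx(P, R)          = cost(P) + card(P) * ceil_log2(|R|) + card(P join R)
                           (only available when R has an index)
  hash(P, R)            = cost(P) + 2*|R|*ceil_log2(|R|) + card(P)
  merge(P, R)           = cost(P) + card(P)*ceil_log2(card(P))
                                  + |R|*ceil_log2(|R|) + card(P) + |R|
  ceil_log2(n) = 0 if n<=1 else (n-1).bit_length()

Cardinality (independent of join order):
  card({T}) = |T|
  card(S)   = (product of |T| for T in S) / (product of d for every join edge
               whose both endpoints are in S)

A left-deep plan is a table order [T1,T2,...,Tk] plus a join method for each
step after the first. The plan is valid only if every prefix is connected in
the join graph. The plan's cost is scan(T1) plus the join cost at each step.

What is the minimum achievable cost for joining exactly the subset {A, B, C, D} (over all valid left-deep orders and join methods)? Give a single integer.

Selinger DP over subsets of {A,B,C,D}:
  {B}: scan cost=80, card=80
  {C}: scan cost=400, card=400
  {D}: scan cost=250, card=250
  {A}: scan cost=60, card=60
  {BC}: card=4000; try (B,hash)→1920, (C,merge)→4720, (B,merge)→5040, (C,hash)→7360, (C,nl)→32080, (B,nl)→32400; best=1920 via (B,hash)
  {CD}: card=20000; try (D,hash)→4800, (C,merge)→6500, (D,merge)→6650, (C,hash)→7700, (D,nl_idx)→23600, (C,nl)→100250 …(+1); best=4800 via (D,hash)
  {AC}: card=600; try (A,hash)→1520, (A,nl_idx)→3400, (C,merge)→4480, (A,merge)→4820, (C,hash)→7320, (C,nl)→24060 …(+1); best=1520 via (A,hash)
  {BCD}: card=200000; try (D,hash)→9920, (B,hash)→25920, (D,merge)→56170, (D,nl_idx)→233920, (B,merge)→325440, (D,nl)→1001920 …(+1); best=9920 via (D,hash)
  {ABC}: card=6000; try (B,hash)→3240, (A,hash)→6640, (B,merge)→8760, (A,nl_idx)→31920, (B,nl)→49520, (A,merge)→54340 …(+1); best=3240 via (B,hash)
  {ACD}: card=30000; try (D,hash)→6120, (D,merge)→10370, (A,hash)→25520, (D,nl_idx)→36320, (D,nl)→151520, (A,nl_idx)→154800 …(+2); best=6120 via (D,hash)
  {ABCD}: card=300000; try (D,hash)→13240, (B,hash)→37240, (D,merge)→89490, (A,hash)→210640, (D,nl_idx)→351240, (B,merge)→486760 …(+5); best=13240 via (D,hash)

13240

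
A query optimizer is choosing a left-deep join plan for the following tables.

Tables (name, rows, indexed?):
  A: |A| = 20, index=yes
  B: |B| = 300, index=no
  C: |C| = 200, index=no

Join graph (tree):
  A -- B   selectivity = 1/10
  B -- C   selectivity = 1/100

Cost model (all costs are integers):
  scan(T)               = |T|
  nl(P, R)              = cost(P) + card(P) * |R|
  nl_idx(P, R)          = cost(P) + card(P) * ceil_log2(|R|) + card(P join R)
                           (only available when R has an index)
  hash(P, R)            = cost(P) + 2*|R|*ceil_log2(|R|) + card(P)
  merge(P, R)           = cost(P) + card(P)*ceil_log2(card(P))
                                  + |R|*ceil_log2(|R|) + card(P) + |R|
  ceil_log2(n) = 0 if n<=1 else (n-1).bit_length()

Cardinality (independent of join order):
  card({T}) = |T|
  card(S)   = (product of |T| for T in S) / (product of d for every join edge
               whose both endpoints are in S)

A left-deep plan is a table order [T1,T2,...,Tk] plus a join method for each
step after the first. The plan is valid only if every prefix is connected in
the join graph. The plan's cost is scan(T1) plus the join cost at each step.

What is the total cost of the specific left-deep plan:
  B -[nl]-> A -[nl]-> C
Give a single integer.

step 1: scan B: cost=300, card=300
step 2: join A via nl
    card(P join A) = 300*20/(10) = 600
    cost = 300 + 300*20 = 6300
step 3: join C via nl
    card(P join C) = 600*200/(100) = 1200
    cost = 6300 + 600*200 = 126300

126300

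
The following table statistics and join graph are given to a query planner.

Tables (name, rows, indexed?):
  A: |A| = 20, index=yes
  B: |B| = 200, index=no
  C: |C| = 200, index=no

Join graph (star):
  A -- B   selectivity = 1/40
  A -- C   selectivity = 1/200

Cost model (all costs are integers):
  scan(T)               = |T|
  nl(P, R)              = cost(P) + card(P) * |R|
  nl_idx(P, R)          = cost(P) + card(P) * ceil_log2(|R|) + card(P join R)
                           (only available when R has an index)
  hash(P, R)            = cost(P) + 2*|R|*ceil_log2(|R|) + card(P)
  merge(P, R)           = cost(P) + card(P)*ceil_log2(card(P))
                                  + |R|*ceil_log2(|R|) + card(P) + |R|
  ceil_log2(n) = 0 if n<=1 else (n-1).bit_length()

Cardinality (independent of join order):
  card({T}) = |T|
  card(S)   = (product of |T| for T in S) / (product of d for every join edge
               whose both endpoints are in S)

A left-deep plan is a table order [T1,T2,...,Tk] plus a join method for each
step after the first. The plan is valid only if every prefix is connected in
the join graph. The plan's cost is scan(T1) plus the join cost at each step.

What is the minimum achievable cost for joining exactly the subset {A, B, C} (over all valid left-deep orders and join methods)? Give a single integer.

Selinger DP over subsets of {A,B,C}:
  {A}: scan cost=20, card=20
  {B}: scan cost=200, card=200
  {C}: scan cost=200, card=200
  {AB}: card=100; try (A,hash)→600, (A,nl_idx)→1300, (B,merge)→1940, (A,merge)→2120, (B,hash)→3240, (B,nl)→4020 …(+1); best=600 via (A,hash)
  {AC}: card=20; try (A,hash)→600, (A,nl_idx)→1220, (C,merge)→1940, (A,merge)→2120, (C,hash)→3240, (C,nl)→4020 …(+1); best=600 via (A,hash)
  {ABC}: card=100; try (B,merge)→2520, (C,merge)→3200, (B,hash)→3820, (C,hash)→3900, (B,nl)→4600, (C,nl)→20600; best=2520 via (B,merge)

2520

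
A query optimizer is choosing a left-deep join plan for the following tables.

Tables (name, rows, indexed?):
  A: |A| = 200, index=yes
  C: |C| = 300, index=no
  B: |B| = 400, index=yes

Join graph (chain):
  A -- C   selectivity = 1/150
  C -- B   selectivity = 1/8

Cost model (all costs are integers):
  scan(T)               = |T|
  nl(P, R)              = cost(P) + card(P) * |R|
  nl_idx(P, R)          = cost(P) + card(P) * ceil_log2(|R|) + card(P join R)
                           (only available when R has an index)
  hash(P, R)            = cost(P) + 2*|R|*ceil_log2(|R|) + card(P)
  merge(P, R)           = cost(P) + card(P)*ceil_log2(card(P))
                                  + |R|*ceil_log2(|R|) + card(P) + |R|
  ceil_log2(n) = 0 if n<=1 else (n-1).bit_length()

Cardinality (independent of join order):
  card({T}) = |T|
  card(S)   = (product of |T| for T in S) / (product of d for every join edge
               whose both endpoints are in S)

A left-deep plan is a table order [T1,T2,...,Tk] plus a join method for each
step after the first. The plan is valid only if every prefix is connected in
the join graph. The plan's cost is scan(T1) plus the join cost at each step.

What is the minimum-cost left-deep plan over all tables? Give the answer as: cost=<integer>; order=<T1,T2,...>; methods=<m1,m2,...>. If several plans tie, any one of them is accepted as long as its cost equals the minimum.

cost=10700; order=C,A,B; methods=nl_idx,hash

Selinger DP (subsets sized 1..n):
  {A}: scan cost=200, card=200
  {C}: scan cost=300, card=300
  {B}: scan cost=400, card=400
  {AC}: card=400; try (A,nl_idx)→3100, (A,hash)→3800, (C,merge)→5000, (A,merge)→5100, (C,hash)→5800, (C,nl)→60200 …(+1); best=3100 via (A,nl_idx)
  {BC}: card=15000; try (C,hash)→6200, (B,merge)→7300, (C,merge)→7400, (B,hash)→7800, (B,nl_idx)→18000, (B,nl)→120300 …(+1); best=6200 via (C,hash)
  {ABC}: card=20000; try (B,hash)→10700, (B,merge)→11100, (A,hash)→24400, (B,nl_idx)→26700, (A,nl_idx)→146200, (B,nl)→163100 …(+2); best=10700 via (B,hash)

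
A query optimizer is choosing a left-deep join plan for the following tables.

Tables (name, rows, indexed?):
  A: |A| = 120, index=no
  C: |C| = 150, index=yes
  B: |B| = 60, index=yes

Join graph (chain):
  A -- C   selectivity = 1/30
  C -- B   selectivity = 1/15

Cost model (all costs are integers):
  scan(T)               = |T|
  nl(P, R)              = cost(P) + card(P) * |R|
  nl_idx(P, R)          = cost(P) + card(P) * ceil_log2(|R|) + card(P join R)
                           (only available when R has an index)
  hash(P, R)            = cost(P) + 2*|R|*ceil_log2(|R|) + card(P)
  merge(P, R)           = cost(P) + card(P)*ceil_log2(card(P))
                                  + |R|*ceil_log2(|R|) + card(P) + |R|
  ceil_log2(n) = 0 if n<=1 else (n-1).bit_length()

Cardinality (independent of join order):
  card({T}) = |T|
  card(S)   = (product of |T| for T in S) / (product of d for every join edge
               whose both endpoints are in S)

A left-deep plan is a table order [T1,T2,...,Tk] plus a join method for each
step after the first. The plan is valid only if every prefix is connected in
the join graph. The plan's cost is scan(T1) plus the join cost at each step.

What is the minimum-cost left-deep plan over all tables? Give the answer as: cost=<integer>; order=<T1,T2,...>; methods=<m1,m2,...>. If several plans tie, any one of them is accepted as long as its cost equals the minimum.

cost=3000; order=A,C,B; methods=nl_idx,hash

Selinger DP (subsets sized 1..n):
  {A}: scan cost=120, card=120
  {C}: scan cost=150, card=150
  {B}: scan cost=60, card=60
  {AC}: card=600; try (C,nl_idx)→1680, (A,hash)→1980, (C,merge)→2430, (A,merge)→2460, (C,hash)→2640, (C,nl)→18120 …(+1); best=1680 via (C,nl_idx)
  {BC}: card=600; try (B,hash)→1020, (C,nl_idx)→1140, (B,nl_idx)→1650, (C,merge)→1830, (B,merge)→1920, (C,hash)→2520 …(+2); best=1020 via (B,hash)
  {ABC}: card=2400; try (B,hash)→3000, (A,hash)→3300, (B,nl_idx)→7680, (A,merge)→8580, (B,merge)→8700, (B,nl)→37680 …(+1); best=3000 via (B,hash)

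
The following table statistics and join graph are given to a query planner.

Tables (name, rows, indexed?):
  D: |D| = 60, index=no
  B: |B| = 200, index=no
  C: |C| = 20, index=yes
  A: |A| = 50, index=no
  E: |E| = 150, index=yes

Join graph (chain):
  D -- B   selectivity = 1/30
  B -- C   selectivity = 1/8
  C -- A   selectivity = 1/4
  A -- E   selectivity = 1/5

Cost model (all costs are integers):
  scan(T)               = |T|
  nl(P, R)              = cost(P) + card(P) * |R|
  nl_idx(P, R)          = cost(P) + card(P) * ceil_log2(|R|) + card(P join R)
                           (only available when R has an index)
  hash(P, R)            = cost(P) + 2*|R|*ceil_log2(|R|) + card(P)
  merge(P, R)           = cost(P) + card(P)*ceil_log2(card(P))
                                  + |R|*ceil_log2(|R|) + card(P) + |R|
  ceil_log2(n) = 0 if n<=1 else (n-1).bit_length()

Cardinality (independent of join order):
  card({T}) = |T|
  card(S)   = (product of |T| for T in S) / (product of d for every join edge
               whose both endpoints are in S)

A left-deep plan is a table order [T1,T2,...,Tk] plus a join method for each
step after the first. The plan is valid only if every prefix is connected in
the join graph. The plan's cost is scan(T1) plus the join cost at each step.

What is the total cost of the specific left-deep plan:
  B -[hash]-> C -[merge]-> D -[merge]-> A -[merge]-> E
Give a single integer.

206220

step 1: scan B: cost=200, card=200
step 2: join C via hash
    card(P join C) = 200*20/(8) = 500
    cost = 200 + 2*20*5 + 200 = 600
step 3: join D via merge
    card(P join D) = 500*60/(30) = 1000
    cost = 600 + 500*9 + 60*6 + 500 + 60 = 6020
step 4: join A via merge
    card(P join A) = 1000*50/(4) = 12500
    cost = 6020 + 1000*10 + 50*6 + 1000 + 50 = 17370
step 5: join E via merge
    card(P join E) = 12500*150/(5) = 375000
    cost = 17370 + 12500*14 + 150*8 + 12500 + 150 = 206220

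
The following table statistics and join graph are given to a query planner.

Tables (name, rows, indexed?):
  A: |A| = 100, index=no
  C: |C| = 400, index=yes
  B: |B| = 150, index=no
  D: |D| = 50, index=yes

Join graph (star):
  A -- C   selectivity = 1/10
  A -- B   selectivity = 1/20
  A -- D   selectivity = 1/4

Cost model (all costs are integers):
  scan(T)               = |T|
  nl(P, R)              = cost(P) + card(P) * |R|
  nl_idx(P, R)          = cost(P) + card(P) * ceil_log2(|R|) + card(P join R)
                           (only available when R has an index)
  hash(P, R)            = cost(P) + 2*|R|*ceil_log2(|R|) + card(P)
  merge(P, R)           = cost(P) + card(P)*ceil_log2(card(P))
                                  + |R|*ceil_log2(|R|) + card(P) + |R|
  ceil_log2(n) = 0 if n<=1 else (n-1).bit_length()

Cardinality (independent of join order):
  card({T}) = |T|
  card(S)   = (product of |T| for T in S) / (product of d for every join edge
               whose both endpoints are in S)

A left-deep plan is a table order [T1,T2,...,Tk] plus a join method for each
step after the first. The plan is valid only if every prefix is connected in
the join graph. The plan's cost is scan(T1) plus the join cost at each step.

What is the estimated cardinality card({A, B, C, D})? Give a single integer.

Tables in S: A(100), B(150), C(400), D(50)
Edges inside S: A-C(d=10), A-B(d=20), A-D(d=4)
numerator = 100 * 150 * 400 * 50 = 300000000
denominator = 10 * 20 * 4 = 800
card(S) = 300000000 / 800 = 375000

375000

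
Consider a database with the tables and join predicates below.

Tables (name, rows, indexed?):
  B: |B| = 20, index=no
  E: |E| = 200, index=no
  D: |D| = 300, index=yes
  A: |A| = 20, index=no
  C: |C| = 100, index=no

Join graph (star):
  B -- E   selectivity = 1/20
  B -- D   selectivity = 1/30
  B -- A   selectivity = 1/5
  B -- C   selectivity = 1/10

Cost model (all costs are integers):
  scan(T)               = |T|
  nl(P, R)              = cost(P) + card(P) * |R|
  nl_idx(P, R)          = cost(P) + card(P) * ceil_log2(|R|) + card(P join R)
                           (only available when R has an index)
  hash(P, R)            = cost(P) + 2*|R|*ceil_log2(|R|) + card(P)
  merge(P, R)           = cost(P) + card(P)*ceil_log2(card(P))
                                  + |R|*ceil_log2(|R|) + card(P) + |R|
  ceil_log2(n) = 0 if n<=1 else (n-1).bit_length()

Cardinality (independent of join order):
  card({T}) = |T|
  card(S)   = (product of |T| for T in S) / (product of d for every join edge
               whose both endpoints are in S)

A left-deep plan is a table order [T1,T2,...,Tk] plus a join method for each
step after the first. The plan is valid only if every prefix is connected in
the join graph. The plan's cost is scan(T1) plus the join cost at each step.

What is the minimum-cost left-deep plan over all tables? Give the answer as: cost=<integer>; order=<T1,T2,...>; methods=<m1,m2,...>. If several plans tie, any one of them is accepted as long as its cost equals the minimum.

Selinger DP (subsets sized 1..n):
  {B}: scan cost=20, card=20
  {E}: scan cost=200, card=200
  {D}: scan cost=300, card=300
  {A}: scan cost=20, card=20
  {C}: scan cost=100, card=100
  {BE}: card=200; try (B,hash)→600, (E,merge)→1940, (B,merge)→2120, (E,hash)→3240, (E,nl)→4020, (B,nl)→4200; best=600 via (B,hash)
  {BD}: card=200; try (D,nl_idx)→400, (B,hash)→800, (D,merge)→3140, (B,merge)→3420, (D,hash)→5440, (D,nl)→6020 …(+1); best=400 via (D,nl_idx)
  {AB}: card=80; try (B,hash)→240, (A,hash)→240, (B,merge)→260, (A,merge)→260, (B,nl)→420, (A,nl)→420; best=240 via (B,hash)
  {BC}: card=200; try (B,hash)→400, (C,merge)→940, (B,merge)→1020, (C,hash)→1440, (C,nl)→2020, (B,nl)→2100; best=400 via (B,hash)
  {BDE}: card=2000; try (E,hash)→3800, (E,merge)→4000, (D,nl_idx)→4400, (D,merge)→5400, (D,hash)→6200, (E,nl)→40400 …(+1); best=3800 via (E,hash)
  {ABE}: card=800; try (A,hash)→1000, (A,merge)→2520, (E,merge)→2680, (E,hash)→3520, (A,nl)→4600, (E,nl)→16240; best=1000 via (A,hash)
  {BCE}: card=2000; try (C,hash)→2200, (C,merge)→3200, (E,hash)→3800, (E,merge)→4000, (C,nl)→20600, (E,nl)→40400; best=2200 via (C,hash)
  {ABD}: card=800; try (A,hash)→800, (D,nl_idx)→1760, (A,merge)→2320, (D,merge)→3880, (A,nl)→4400, (D,hash)→5720 …(+1); best=800 via (A,hash)
  {BCD}: card=2000; try (C,hash)→2000, (C,merge)→3000, (D,nl_idx)→4200, (D,merge)→5200, (D,hash)→6000, (C,nl)→20400 …(+1); best=2000 via (C,hash)
  {ABC}: card=800; try (A,hash)→800, (C,merge)→1680, (C,hash)→1720, (A,merge)→2320, (A,nl)→4400, (C,nl)→8240; best=800 via (A,hash)
  {ABDE}: card=8000; try (E,hash)→4800, (A,hash)→6000, (D,hash)→7200, (E,merge)→11400, (D,merge)→12800, (D,nl_idx)→16200 …(+4); best=4800 via (E,hash)
  {BCDE}: card=20000; try (E,hash)→7200, (C,hash)→7200, (D,hash)→9600, (E,merge)→27800, (C,merge)→28600, (D,merge)→29200 …(+4); best=7200 via (E,hash)
  {ABCE}: card=8000; try (C,hash)→3200, (A,hash)→4400, (E,hash)→4800, (C,merge)→10600, (E,merge)→11400, (A,merge)→26320 …(+3); best=3200 via (C,hash)
  {ABCD}: card=8000; try (C,hash)→3000, (A,hash)→4200, (D,hash)→7000, (C,merge)→10400, (D,merge)→12600, (D,nl_idx)→16000 …(+4); best=3000 via (C,hash)
  {ABCDE}: card=80000; try (E,hash)→14200, (C,hash)→14200, (D,hash)→16600, (A,hash)→27400, (E,merge)→116800, (C,merge)→117600 …(+7); best=14200 via (E,hash)

cost=14200; order=B,D,A,C,E; methods=nl_idx,hash,hash,hash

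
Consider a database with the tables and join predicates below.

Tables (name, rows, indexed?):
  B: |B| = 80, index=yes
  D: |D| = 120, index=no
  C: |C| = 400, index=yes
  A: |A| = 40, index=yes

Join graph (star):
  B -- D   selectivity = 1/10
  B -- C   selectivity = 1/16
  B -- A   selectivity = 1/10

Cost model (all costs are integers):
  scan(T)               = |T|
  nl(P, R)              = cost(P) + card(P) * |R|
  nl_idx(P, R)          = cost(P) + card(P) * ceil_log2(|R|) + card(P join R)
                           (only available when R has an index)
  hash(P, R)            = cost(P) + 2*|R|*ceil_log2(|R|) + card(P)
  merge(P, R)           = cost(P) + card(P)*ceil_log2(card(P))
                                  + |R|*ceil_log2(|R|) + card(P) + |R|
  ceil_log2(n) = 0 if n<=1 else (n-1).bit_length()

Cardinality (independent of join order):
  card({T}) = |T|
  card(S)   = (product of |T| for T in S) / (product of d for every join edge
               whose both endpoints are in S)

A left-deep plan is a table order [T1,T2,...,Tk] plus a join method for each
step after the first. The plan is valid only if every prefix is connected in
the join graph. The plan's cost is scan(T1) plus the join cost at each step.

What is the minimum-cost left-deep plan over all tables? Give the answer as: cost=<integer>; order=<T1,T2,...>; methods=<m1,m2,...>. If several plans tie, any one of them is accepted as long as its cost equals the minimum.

cost=13680; order=A,B,D,C; methods=nl_idx,hash,hash

Selinger DP (subsets sized 1..n):
  {B}: scan cost=80, card=80
  {D}: scan cost=120, card=120
  {C}: scan cost=400, card=400
  {A}: scan cost=40, card=40
  {BD}: card=960; try (B,hash)→1360, (D,merge)→1680, (B,merge)→1720, (D,hash)→1840, (B,nl_idx)→1920, (D,nl)→9680 …(+1); best=1360 via (B,hash)
  {BC}: card=2000; try (B,hash)→1920, (C,nl_idx)→2800, (C,merge)→4720, (B,merge)→5040, (B,nl_idx)→5200, (C,hash)→7360 …(+2); best=1920 via (B,hash)
  {AB}: card=320; try (B,nl_idx)→640, (A,hash)→640, (A,nl_idx)→880, (B,merge)→960, (A,merge)→1000, (B,hash)→1200 …(+2); best=640 via (B,nl_idx)
  {BCD}: card=24000; try (D,hash)→5600, (C,hash)→9520, (C,merge)→15920, (D,merge)→26880, (C,nl_idx)→34000, (D,nl)→241920 …(+1); best=5600 via (D,hash)
  {ABD}: card=3840; try (D,hash)→2640, (A,hash)→2800, (D,merge)→4800, (A,nl_idx)→10960, (A,merge)→12200, (D,nl)→39040 …(+1); best=2640 via (D,hash)
  {ABC}: card=8000; try (A,hash)→4400, (C,merge)→7840, (C,hash)→8160, (C,nl_idx)→11520, (A,nl_idx)→21920, (A,merge)→26200 …(+2); best=4400 via (A,hash)
  {ABCD}: card=96000; try (C,hash)→13680, (D,hash)→14080, (A,hash)→30080, (C,merge)→56560, (D,merge)→117360, (C,nl_idx)→133200 …(+5); best=13680 via (C,hash)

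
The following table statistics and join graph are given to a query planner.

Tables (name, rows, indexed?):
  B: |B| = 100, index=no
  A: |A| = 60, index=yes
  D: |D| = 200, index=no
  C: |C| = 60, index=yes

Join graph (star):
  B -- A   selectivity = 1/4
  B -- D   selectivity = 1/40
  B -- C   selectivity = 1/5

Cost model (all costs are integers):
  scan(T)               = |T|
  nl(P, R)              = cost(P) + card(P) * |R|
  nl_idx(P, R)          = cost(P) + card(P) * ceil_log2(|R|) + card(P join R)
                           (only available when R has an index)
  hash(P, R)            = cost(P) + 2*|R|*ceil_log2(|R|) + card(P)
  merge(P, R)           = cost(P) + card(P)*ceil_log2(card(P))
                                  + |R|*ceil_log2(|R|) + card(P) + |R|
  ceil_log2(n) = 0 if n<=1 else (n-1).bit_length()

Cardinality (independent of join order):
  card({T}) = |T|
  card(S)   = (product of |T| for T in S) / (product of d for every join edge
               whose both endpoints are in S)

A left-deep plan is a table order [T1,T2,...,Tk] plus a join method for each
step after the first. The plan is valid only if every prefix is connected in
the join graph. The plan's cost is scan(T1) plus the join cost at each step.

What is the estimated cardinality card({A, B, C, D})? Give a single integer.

Tables in S: A(60), B(100), C(60), D(200)
Edges inside S: B-A(d=4), B-D(d=40), B-C(d=5)
numerator = 60 * 100 * 60 * 200 = 72000000
denominator = 4 * 40 * 5 = 800
card(S) = 72000000 / 800 = 90000

90000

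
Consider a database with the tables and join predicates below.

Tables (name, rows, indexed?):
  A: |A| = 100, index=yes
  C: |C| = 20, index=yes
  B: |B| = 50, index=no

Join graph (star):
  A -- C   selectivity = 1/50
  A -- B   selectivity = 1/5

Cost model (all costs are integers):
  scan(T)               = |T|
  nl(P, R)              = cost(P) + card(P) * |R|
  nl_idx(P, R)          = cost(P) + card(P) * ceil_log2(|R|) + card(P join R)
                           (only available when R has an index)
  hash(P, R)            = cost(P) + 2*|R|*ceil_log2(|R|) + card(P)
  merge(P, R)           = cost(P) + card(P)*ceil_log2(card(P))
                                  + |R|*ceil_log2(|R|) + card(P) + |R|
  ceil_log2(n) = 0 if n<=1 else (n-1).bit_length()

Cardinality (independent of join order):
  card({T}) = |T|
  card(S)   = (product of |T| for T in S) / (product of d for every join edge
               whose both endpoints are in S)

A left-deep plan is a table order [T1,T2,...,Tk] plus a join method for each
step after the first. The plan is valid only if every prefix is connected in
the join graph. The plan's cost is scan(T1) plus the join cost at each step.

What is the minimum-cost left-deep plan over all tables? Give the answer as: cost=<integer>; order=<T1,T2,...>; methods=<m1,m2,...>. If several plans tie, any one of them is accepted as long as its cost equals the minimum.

Selinger DP (subsets sized 1..n):
  {A}: scan cost=100, card=100
  {C}: scan cost=20, card=20
  {B}: scan cost=50, card=50
  {AC}: card=40; try (A,nl_idx)→200, (C,hash)→400, (C,nl_idx)→640, (A,merge)→940, (C,merge)→1020, (A,hash)→1440 …(+2); best=200 via (A,nl_idx)
  {AB}: card=1000; try (B,hash)→800, (A,merge)→1200, (B,merge)→1250, (A,nl_idx)→1400, (A,hash)→1500, (A,nl)→5050 …(+1); best=800 via (B,hash)
  {ABC}: card=400; try (B,merge)→830, (B,hash)→840, (C,hash)→2000, (B,nl)→2200, (C,nl_idx)→6200, (C,merge)→11920 …(+1); best=830 via (B,merge)

cost=830; order=C,A,B; methods=nl_idx,merge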